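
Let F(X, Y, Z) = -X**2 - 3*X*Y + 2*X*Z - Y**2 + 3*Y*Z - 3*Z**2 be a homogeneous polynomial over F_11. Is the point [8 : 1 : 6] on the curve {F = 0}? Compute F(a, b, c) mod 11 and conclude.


F(8,1,6) ≡ 5 (mod 11); P is NOT on the curve.

Evaluate F(8, 1, 6) term-by-term (mod 11).
  -X**2 ↦ -1·64·1·1 = -64
  -3*X*Y ↦ -3·8·1·1 = -24
  2*X*Z ↦ 2·8·1·6 = 96
  -Y**2 ↦ -1·1·1·1 = -1
  3*Y*Z ↦ 3·1·1·6 = 18
  -3*Z**2 ↦ -3·1·1·36 = -108
Sum: F(8, 1, 6) = (-64) + (-24) + (96) + (-1) + (18) + (-108) = -83.
Reducing mod 11: -83 ≡ 5 (mod 11).
Since F(a, b, c) ≡ 5 ≠ 0 (mod 11), P does NOT lie on the curve.


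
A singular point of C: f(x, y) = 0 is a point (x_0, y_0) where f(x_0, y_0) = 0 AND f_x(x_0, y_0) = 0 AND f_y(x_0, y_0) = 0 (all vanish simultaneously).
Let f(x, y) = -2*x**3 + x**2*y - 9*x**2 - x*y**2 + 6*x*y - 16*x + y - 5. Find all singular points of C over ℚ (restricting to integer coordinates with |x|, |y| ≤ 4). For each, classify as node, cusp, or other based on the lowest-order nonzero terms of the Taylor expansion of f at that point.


Singular points: {(-1, 2)}; classification: node.

Compute partial derivatives:
  f_x = -6*x**2 + 2*x*y - 18*x - y**2 + 6*y - 16.
  f_y = x**2 - 2*x*y + 6*x + 1.
Scan x_0 ∈ {−4, ..., 4}. For each x_0, f_y(x_0, y) is a polynomial in y; find its integer roots y ∈ {−4, ..., 4}, then test f_x and f at those candidates.
  x = -4: f_y(-4, y) = 8*y - 7; no integer root y with |y| ≤ 4.
  x = -3: f_y(-3, y) = 6*y - 8; no integer root y with |y| ≤ 4.
  x = -2: f_y(-2, y) = 4*y - 7; no integer root y with |y| ≤ 4.
  x = -1: f_y(-1, y) = 2*y - 4; vanishes at y ∈ {2}. (-1, 2): f_x = 0, f = 0 — SINGULAR.
  x = 0: f_y(0, y) = 1; no integer root y with |y| ≤ 4.
  x = 1: f_y(1, y) = 8 - 2*y; vanishes at y ∈ {4}. (1, 4): f_x = -24 ≠ 0.
  x = 2: f_y(2, y) = 17 - 4*y; no integer root y with |y| ≤ 4.
  x = 3: f_y(3, y) = 28 - 6*y; no integer root y with |y| ≤ 4.
  x = 4: f_y(4, y) = 41 - 8*y; no integer root y with |y| ≤ 4.
Only singular point on the grid: (-1, 2).
Classify: substitute x = -1 + u, y = 2 + v and expand: f = -2*u**3 + u**2*v - u**2 - u*v**2 + v**2.
No constant or linear terms (consistent with a singular point). Quadratic part: -u**2 + v**2. Cubic part: -2*u**3 + u**2*v - u*v**2.
The quadratic part v**2 - u**2 = (v − u)(v + u) splits into two distinct linear factors, so there are two distinct tangent lines y − 2 = ±(x − -1) — this is a node (ordinary double point).
Classification: node.


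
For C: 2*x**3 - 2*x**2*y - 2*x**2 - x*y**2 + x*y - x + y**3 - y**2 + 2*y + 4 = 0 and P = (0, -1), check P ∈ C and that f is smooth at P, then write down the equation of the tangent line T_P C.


Tangent line at P: -3*x + 7*y + 7 = 0.

Step 1: f(0, -1) = 0, so P lies on C.
Step 2: partial derivatives
  f_x(x, y) = 6*x**2 - 4*x*y - 4*x - y**2 + y - 1, f_y(x, y) = -2*x**2 - 2*x*y + x + 3*y**2 - 2*y + 2.
  f_x(P) = -3, f_y(P) = 7 (gradient nonzero, so P is smooth).
Step 3: tangent line at P: -3·(x − 0) + 7·(y − -1) = 0.
Expanding: -3*x + 7*y + 7 = 0.


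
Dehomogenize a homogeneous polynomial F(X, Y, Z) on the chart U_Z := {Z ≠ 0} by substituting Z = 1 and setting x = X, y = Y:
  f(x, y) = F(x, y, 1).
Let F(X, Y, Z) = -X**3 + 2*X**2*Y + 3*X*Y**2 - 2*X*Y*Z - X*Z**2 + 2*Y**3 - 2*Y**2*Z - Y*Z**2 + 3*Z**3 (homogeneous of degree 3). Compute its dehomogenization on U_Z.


f(x, y) = -x**3 + 2*x**2*y + 3*x*y**2 - 2*x*y - x + 2*y**3 - 2*y**2 - y + 3

On U_Z we set Z = 1. Each monomial c·X^i·Y^j·Z^k in F becomes c·x^i·y^j·1^k = c·x^i·y^j.
Substituting Z = 1: F(X, Y, 1) = -x**3 + 2*x**2*y + 3*x*y**2 - 2*x*y - x + 2*y**3 - 2*y**2 - y + 3.
Note: deg(f) ≤ deg(F) = 3; strict inequality happens when F is divisible by Z (lost terms).


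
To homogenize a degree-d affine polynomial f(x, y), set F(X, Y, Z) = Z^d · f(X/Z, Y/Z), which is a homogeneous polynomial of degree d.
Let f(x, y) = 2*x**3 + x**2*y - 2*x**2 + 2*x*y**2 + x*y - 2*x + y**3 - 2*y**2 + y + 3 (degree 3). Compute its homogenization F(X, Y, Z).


F(X, Y, Z) = 2*X**3 + X**2*Y - 2*X**2*Z + 2*X*Y**2 + X*Y*Z - 2*X*Z**2 + Y**3 - 2*Y**2*Z + Y*Z**2 + 3*Z**3

deg(f) = 3.
Substitute x = X/Z, y = Y/Z into f, then multiply by Z^3.
  monomial 2·x^3·y^0 ↦ 2·X^3·Y^0·Z^0.
  monomial 1·x^2·y^1 ↦ 1·X^2·Y^1·Z^0.
  monomial -2·x^2·y^0 ↦ -2·X^2·Y^0·Z^1.
  monomial 2·x^1·y^2 ↦ 2·X^1·Y^2·Z^0.
  monomial 1·x^1·y^1 ↦ 1·X^1·Y^1·Z^1.
  monomial -2·x^1·y^0 ↦ -2·X^1·Y^0·Z^2.
  monomial 1·x^0·y^3 ↦ 1·X^0·Y^3·Z^0.
  monomial -2·x^0·y^2 ↦ -2·X^0·Y^2·Z^1.
  monomial 1·x^0·y^1 ↦ 1·X^0·Y^1·Z^2.
  monomial 3·x^0·y^0 ↦ 3·X^0·Y^0·Z^3.
Collecting: F(X, Y, Z) = 2*X**3 + X**2*Y - 2*X**2*Z + 2*X*Y**2 + X*Y*Z - 2*X*Z**2 + Y**3 - 2*Y**2*Z + Y*Z**2 + 3*Z**3.


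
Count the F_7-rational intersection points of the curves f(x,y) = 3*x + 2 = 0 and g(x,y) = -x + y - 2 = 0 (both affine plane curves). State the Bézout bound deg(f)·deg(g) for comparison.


Common zeros: {(4, 6)}; count = 1; Bézout bound = 1.

deg(f) = 1, deg(g) = 1, so Bézout bound = 1.
Scan x ∈ F_7. For each x, list the y ∈ F_7 with f(x, y) ≡ 0 and those with g(x, y) ≡ 0 (mod 7); the common zeros in that column are the intersection.
  x = 0: f ≡ 0 at y ∈ ∅; g ≡ 0 at y ∈ {2}; common: ∅.
  x = 1: f ≡ 0 at y ∈ ∅; g ≡ 0 at y ∈ {3}; common: ∅.
  x = 2: f ≡ 0 at y ∈ ∅; g ≡ 0 at y ∈ {4}; common: ∅.
  x = 3: f ≡ 0 at y ∈ ∅; g ≡ 0 at y ∈ {5}; common: ∅.
  x = 4: f ≡ 0 at y ∈ {0, 1, 2, 3, 4, 5, 6}; g ≡ 0 at y ∈ {6}; common: {6}.
  x = 5: f ≡ 0 at y ∈ ∅; g ≡ 0 at y ∈ {0}; common: ∅.
  x = 6: f ≡ 0 at y ∈ ∅; g ≡ 0 at y ∈ {1}; common: ∅.
Collecting: common zeros = {(4, 6)}, so the count is 1.
Comparison with the Bézout bound: 1 ≤ 1 = deg(f)·deg(g), as expected for curves with no common component (the bound is attained).


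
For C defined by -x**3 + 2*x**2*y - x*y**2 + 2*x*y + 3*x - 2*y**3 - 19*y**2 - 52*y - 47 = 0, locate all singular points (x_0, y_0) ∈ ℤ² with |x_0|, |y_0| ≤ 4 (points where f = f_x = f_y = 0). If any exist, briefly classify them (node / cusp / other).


Singular points: {(-2, -3)}; classification: cusp.

Compute partial derivatives:
  f_x = -3*x**2 + 4*x*y - y**2 + 2*y + 3.
  f_y = 2*x**2 - 2*x*y + 2*x - 6*y**2 - 38*y - 52.
Scan x_0 ∈ {−4, ..., 4}. For each x_0, f_y(x_0, y) is a polynomial in y; find its integer roots y ∈ {−4, ..., 4}, then test f_x and f at those candidates.
  x = -4: f_y(-4, y) = -6*y**2 - 30*y - 28; no integer root y with |y| ≤ 4.
  x = -3: f_y(-3, y) = -6*y**2 - 32*y - 40; vanishes at y ∈ {-2}. (-3, -2): f_x = -8 ≠ 0.
  x = -2: f_y(-2, y) = -6*y**2 - 34*y - 48; vanishes at y ∈ {-3}. (-2, -3): f_x = 0, f = 0 — SINGULAR.
  x = -1: f_y(-1, y) = -6*y**2 - 36*y - 52; no integer root y with |y| ≤ 4.
  x = 0: f_y(0, y) = -6*y**2 - 38*y - 52; vanishes at y ∈ {-2}. (0, -2): f_x = -5 ≠ 0.
  x = 1: f_y(1, y) = -6*y**2 - 40*y - 48; no integer root y with |y| ≤ 4.
  x = 2: f_y(2, y) = -6*y**2 - 42*y - 40; no integer root y with |y| ≤ 4.
  x = 3: f_y(3, y) = -6*y**2 - 44*y - 28; no integer root y with |y| ≤ 4.
  x = 4: f_y(4, y) = -6*y**2 - 46*y - 12; no integer root y with |y| ≤ 4.
Only singular point on the grid: (-2, -3).
Classify: substitute x = -2 + u, y = -3 + v and expand: f = -u**3 + 2*u**2*v - u*v**2 - 2*v**3 + v**2.
No constant or linear terms (consistent with a singular point). Quadratic part: v**2. Cubic part: -u**3 + 2*u**2*v - u*v**2 - 2*v**3.
The quadratic part v**2 is a perfect square, so there is a single (double) tangent line v = 0, i.e. y = -3. Restricting the cubic part to that line (v = 0) leaves -u**3 ≠ 0, so f is not divisible by v and the branch is v² ≈ u**3 to lowest order — this is a cusp.
Classification: cusp.


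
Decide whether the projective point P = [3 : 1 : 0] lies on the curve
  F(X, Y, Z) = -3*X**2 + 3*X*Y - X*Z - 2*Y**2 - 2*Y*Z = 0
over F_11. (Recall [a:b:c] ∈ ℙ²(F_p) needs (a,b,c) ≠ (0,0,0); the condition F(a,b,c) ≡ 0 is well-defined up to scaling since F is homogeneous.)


F(3,1,0) ≡ 2 (mod 11); P is NOT on the curve.

Evaluate F(3, 1, 0) term-by-term (mod 11).
  -3*X**2 ↦ -3·9·1·1 = -27
  3*X*Y ↦ 3·3·1·1 = 9
  -X*Z ↦ -1·3·1·0 = 0
  -2*Y**2 ↦ -2·1·1·1 = -2
  -2*Y*Z ↦ -2·1·1·0 = 0
Sum: F(3, 1, 0) = (-27) + (9) + (0) + (-2) + (0) = -20.
Reducing mod 11: -20 ≡ 2 (mod 11).
Since F(a, b, c) ≡ 2 ≠ 0 (mod 11), P does NOT lie on the curve.


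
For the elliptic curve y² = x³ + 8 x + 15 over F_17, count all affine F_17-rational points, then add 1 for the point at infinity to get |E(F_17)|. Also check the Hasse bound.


Affine points = {(0, 7), (0, 10), (3, 7), (3, 10), (4, 3), (4, 14), (8, 8), (8, 9), (9, 0), (13, 2), (13, 15), (14, 7), (14, 10), (15, 5), (15, 12)}; affine count = 15; |E(F_17)| = 16.

Discriminant check: Δ ∝ 4a³ + 27b² = 4·8³ + 27·15² = 4·512 + 27·225 ≡ 14 (mod 17). Nonzero ⇒ E is nonsingular.
For each x ∈ F_17, compute rhs = x³ + 8·x + 15 mod 17, then count y ∈ F_17 with y² ≡ rhs.
  x = 0: rhs = 15, matching y values: 7, 10 (2 points).
  x = 1: rhs = 7, matching y values: none (0 points).
  x = 2: rhs = 5, matching y values: none (0 points).
  x = 3: rhs = 15, matching y values: 7, 10 (2 points).
  x = 4: rhs = 9, matching y values: 3, 14 (2 points).
  x = 5: rhs = 10, matching y values: none (0 points).
  x = 6: rhs = 7, matching y values: none (0 points).
  x = 7: rhs = 6, matching y values: none (0 points).
  x = 8: rhs = 13, matching y values: 8, 9 (2 points).
  x = 9: rhs = 0, matching y values: 0 (1 points).
  x = 10: rhs = 7, matching y values: none (0 points).
  x = 11: rhs = 6, matching y values: none (0 points).
  x = 12: rhs = 3, matching y values: none (0 points).
  x = 13: rhs = 4, matching y values: 2, 15 (2 points).
  x = 14: rhs = 15, matching y values: 7, 10 (2 points).
  x = 15: rhs = 8, matching y values: 5, 12 (2 points).
  x = 16: rhs = 6, matching y values: none (0 points).
Total affine count: 15.
Full point count |E(F_17)| = 15 + 1 = 16.
Hasse bound: |16 − (17+1)| = |-2| = 2 ≤ 2√17 ≈ 8.2462 ✓.


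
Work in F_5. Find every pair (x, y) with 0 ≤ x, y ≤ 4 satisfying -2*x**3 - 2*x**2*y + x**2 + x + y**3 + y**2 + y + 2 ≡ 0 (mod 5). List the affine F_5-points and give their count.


Affine F_5-points: {(0, 1), (1, 3), (2, 2), (3, 0), (3, 1), (3, 3), (4, 1), (4, 4)}; count = 8.

For each of the 25 pairs (x, y) ∈ F_5², evaluate f(x, y) mod 5. Record the zeros.
  x = 0: [0↦2, 1↦0, 2↦1, 3↦1, 4↦1]  zeros at y ∈ {1}
  x = 1: [0↦2, 1↦3, 2↦2, 3↦0, 4↦3]  zeros at y ∈ {3}
  x = 2: [0↦2, 1↦2, 2↦0, 3↦2, 4↦4]  zeros at y ∈ {2}
  x = 3: [0↦0, 1↦0, 2↦3, 3↦0, 4↦2]  zeros at y ∈ {0, 1, 3}
  x = 4: [0↦4, 1↦0, 2↦4, 3↦2, 4↦0]  zeros at y ∈ {1, 4}
Collecting zeros: affine points = {(0, 1), (1, 3), (2, 2), (3, 0), (3, 1), (3, 3), (4, 1), (4, 4)}.
Total count |C(F_5)_aff| = 8.


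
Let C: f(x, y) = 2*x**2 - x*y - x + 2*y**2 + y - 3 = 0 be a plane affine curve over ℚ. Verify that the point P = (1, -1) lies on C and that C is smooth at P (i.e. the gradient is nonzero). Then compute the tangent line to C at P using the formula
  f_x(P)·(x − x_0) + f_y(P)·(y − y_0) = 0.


Tangent line at P: 4*x - 4*y - 8 = 0.

Step 1: f(1, -1) = 0, so P lies on C.
Step 2: partial derivatives
  f_x(x, y) = 4*x - y - 1, f_y(x, y) = -x + 4*y + 1.
  f_x(P) = 4, f_y(P) = -4 (gradient nonzero, so P is smooth).
Step 3: tangent line at P: 4·(x − 1) + -4·(y − -1) = 0.
Expanding: 4*x - 4*y - 8 = 0.


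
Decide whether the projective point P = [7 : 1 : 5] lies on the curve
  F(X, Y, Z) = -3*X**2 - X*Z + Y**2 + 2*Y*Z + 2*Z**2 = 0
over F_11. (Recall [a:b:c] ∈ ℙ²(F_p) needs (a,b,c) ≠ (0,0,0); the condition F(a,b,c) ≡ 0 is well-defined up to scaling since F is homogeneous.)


F(7,1,5) ≡ 0 (mod 11); P is on the curve.

Evaluate F(7, 1, 5) term-by-term (mod 11).
  -3*X**2 ↦ -3·49·1·1 = -147
  -X*Z ↦ -1·7·1·5 = -35
  Y**2 ↦ 1·1·1·1 = 1
  2*Y*Z ↦ 2·1·1·5 = 10
  2*Z**2 ↦ 2·1·1·25 = 50
Sum: F(7, 1, 5) = (-147) + (-35) + (1) + (10) + (50) = -121.
Reducing mod 11: -121 ≡ 0 (mod 11).
Since F(a, b, c) ≡ 0 (mod 11), P lies on the curve.


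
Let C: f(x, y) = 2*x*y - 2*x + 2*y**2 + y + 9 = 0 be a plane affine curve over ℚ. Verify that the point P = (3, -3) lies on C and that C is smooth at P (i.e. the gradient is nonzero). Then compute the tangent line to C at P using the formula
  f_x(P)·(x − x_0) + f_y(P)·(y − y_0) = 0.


Tangent line at P: -8*x - 5*y + 9 = 0.

Step 1: f(3, -3) = 0, so P lies on C.
Step 2: partial derivatives
  f_x(x, y) = 2*y - 2, f_y(x, y) = 2*x + 4*y + 1.
  f_x(P) = -8, f_y(P) = -5 (gradient nonzero, so P is smooth).
Step 3: tangent line at P: -8·(x − 3) + -5·(y − -3) = 0.
Expanding: -8*x - 5*y + 9 = 0.


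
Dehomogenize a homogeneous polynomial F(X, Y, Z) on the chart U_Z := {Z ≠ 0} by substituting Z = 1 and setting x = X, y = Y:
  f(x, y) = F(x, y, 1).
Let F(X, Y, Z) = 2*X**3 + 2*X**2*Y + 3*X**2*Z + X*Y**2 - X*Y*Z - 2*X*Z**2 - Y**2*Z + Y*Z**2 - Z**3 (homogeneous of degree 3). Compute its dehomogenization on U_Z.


f(x, y) = 2*x**3 + 2*x**2*y + 3*x**2 + x*y**2 - x*y - 2*x - y**2 + y - 1

On U_Z we set Z = 1. Each monomial c·X^i·Y^j·Z^k in F becomes c·x^i·y^j·1^k = c·x^i·y^j.
Substituting Z = 1: F(X, Y, 1) = 2*x**3 + 2*x**2*y + 3*x**2 + x*y**2 - x*y - 2*x - y**2 + y - 1.
Note: deg(f) ≤ deg(F) = 3; strict inequality happens when F is divisible by Z (lost terms).


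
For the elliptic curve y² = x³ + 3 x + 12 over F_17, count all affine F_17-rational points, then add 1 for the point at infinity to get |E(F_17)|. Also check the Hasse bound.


Affine points = {(1, 4), (1, 13), (2, 3), (2, 14), (5, 4), (5, 13), (6, 5), (6, 12), (7, 6), (7, 11), (8, 2), (8, 15), (11, 4), (11, 13), (12, 5), (12, 12), (13, 2), (13, 15), (15, 7), (15, 10), (16, 5), (16, 12)}; affine count = 22; |E(F_17)| = 23.

Discriminant check: Δ ∝ 4a³ + 27b² = 4·3³ + 27·12² = 4·27 + 27·144 ≡ 1 (mod 17). Nonzero ⇒ E is nonsingular.
For each x ∈ F_17, compute rhs = x³ + 3·x + 12 mod 17, then count y ∈ F_17 with y² ≡ rhs.
  x = 0: rhs = 12, matching y values: none (0 points).
  x = 1: rhs = 16, matching y values: 4, 13 (2 points).
  x = 2: rhs = 9, matching y values: 3, 14 (2 points).
  x = 3: rhs = 14, matching y values: none (0 points).
  x = 4: rhs = 3, matching y values: none (0 points).
  x = 5: rhs = 16, matching y values: 4, 13 (2 points).
  x = 6: rhs = 8, matching y values: 5, 12 (2 points).
  x = 7: rhs = 2, matching y values: 6, 11 (2 points).
  x = 8: rhs = 4, matching y values: 2, 15 (2 points).
  x = 9: rhs = 3, matching y values: none (0 points).
  x = 10: rhs = 5, matching y values: none (0 points).
  x = 11: rhs = 16, matching y values: 4, 13 (2 points).
  x = 12: rhs = 8, matching y values: 5, 12 (2 points).
  x = 13: rhs = 4, matching y values: 2, 15 (2 points).
  x = 14: rhs = 10, matching y values: none (0 points).
  x = 15: rhs = 15, matching y values: 7, 10 (2 points).
  x = 16: rhs = 8, matching y values: 5, 12 (2 points).
Total affine count: 22.
Full point count |E(F_17)| = 22 + 1 = 23.
Hasse bound: |23 − (17+1)| = |5| = 5 ≤ 2√17 ≈ 8.2462 ✓.


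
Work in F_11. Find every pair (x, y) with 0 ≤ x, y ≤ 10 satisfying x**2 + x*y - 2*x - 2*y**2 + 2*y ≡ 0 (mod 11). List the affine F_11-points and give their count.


Affine F_11-points: {(0, 0), (0, 1), (1, 1), (1, 6), (2, 0), (2, 2), (3, 3), (3, 5), (4, 4), (4, 10), (5, 4), (5, 5), (6, 6), (6, 9), (7, 3), (7, 7), (8, 8), (9, 2), (9, 9), (10, 7), (10, 10)}; count = 21.

For each of the 121 pairs (x, y) ∈ F_11², evaluate f(x, y) mod 11. Record the zeros.
  x = 0: [0↦0, 1↦0, 2↦7, 3↦10, 4↦9, 5↦4, 6↦6, 7↦4, 8↦9, 9↦10, 10↦7]  zeros at y ∈ {0, 1}
  x = 1: [0↦10, 1↦0, 2↦8, 3↦1, 4↦1, 5↦8, 6↦0, 7↦10, 8↦5, 9↦7, 10↦5]  zeros at y ∈ {1, 6}
  x = 2: [0↦0, 1↦2, 2↦0, 3↦5, 4↦6, 5↦3, 6↦7, 7↦7, 8↦3, 9↦6, 10↦5]  zeros at y ∈ {0, 2}
  x = 3: [0↦3, 1↦6, 2↦5, 3↦0, 4↦2, 5↦0, 6↦5, 7↦6, 8↦3, 9↦7, 10↦7]  zeros at y ∈ {3, 5}
  x = 4: [0↦8, 1↦1, 2↦1, 3↦8, 4↦0, 5↦10, 6↦5, 7↦7, 8↦5, 9↦10, 10↦0]  zeros at y ∈ {4, 10}
  x = 5: [0↦4, 1↦9, 2↦10, 3↦7, 4↦0, 5↦0, 6↦7, 7↦10, 8↦9, 9↦4, 10↦6]  zeros at y ∈ {4, 5}
  x = 6: [0↦2, 1↦8, 2↦10, 3↦8, 4↦2, 5↦3, 6↦0, 7↦4, 8↦4, 9↦0, 10↦3]  zeros at y ∈ {6, 9}
  x = 7: [0↦2, 1↦9, 2↦1, 3↦0, 4↦6, 5↦8, 6↦6, 7↦0, 8↦1, 9↦9, 10↦2]  zeros at y ∈ {3, 7}
  x = 8: [0↦4, 1↦1, 2↦5, 3↦5, 4↦1, 5↦4, 6↦3, 7↦9, 8↦0, 9↦9, 10↦3]  zeros at y ∈ {8}
  x = 9: [0↦8, 1↦6, 2↦0, 3↦1, 4↦9, 5↦2, 6↦2, 7↦9, 8↦1, 9↦0, 10↦6]  zeros at y ∈ {2, 9}
  x = 10: [0↦3, 1↦2, 2↦8, 3↦10, 4↦8, 5↦2, 6↦3, 7↦0, 8↦4, 9↦4, 10↦0]  zeros at y ∈ {7, 10}
Collecting zeros: affine points = {(0, 0), (0, 1), (1, 1), (1, 6), (2, 0), (2, 2), (3, 3), (3, 5), (4, 4), (4, 10), (5, 4), (5, 5), (6, 6), (6, 9), (7, 3), (7, 7), (8, 8), (9, 2), (9, 9), (10, 7), (10, 10)}.
Total count |C(F_11)_aff| = 21.


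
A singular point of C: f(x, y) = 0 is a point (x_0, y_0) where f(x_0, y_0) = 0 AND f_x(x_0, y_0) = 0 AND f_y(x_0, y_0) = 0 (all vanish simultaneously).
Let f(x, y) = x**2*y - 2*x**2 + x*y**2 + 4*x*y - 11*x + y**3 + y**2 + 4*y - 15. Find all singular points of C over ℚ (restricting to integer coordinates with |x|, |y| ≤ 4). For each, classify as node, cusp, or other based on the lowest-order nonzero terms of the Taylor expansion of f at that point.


Singular points: {(-3, 1)}; classification: node.

Compute partial derivatives:
  f_x = 2*x*y - 4*x + y**2 + 4*y - 11.
  f_y = x**2 + 2*x*y + 4*x + 3*y**2 + 2*y + 4.
Scan x_0 ∈ {−4, ..., 4}. For each x_0, f_y(x_0, y) is a polynomial in y; find its integer roots y ∈ {−4, ..., 4}, then test f_x and f at those candidates.
  x = -4: f_y(-4, y) = 3*y**2 - 6*y + 4; no integer root y with |y| ≤ 4.
  x = -3: f_y(-3, y) = 3*y**2 - 4*y + 1; vanishes at y ∈ {1}. (-3, 1): f_x = 0, f = 0 — SINGULAR.
  x = -2: f_y(-2, y) = 3*y**2 - 2*y; vanishes at y ∈ {0}. (-2, 0): f_x = -3 ≠ 0.
  x = -1: f_y(-1, y) = 3*y**2 + 1; no integer root y with |y| ≤ 4.
  x = 0: f_y(0, y) = 3*y**2 + 2*y + 4; no integer root y with |y| ≤ 4.
  x = 1: f_y(1, y) = 3*y**2 + 4*y + 9; no integer root y with |y| ≤ 4.
  x = 2: f_y(2, y) = 3*y**2 + 6*y + 16; no integer root y with |y| ≤ 4.
  x = 3: f_y(3, y) = 3*y**2 + 8*y + 25; no integer root y with |y| ≤ 4.
  x = 4: f_y(4, y) = 3*y**2 + 10*y + 36; no integer root y with |y| ≤ 4.
Only singular point on the grid: (-3, 1).
Classify: substitute x = -3 + u, y = 1 + v and expand: f = u**2*v - u**2 + u*v**2 + v**3 + v**2.
No constant or linear terms (consistent with a singular point). Quadratic part: -u**2 + v**2. Cubic part: u**2*v + u*v**2 + v**3.
The quadratic part v**2 - u**2 = (v − u)(v + u) splits into two distinct linear factors, so there are two distinct tangent lines y − 1 = ±(x − -3) — this is a node (ordinary double point).
Classification: node.


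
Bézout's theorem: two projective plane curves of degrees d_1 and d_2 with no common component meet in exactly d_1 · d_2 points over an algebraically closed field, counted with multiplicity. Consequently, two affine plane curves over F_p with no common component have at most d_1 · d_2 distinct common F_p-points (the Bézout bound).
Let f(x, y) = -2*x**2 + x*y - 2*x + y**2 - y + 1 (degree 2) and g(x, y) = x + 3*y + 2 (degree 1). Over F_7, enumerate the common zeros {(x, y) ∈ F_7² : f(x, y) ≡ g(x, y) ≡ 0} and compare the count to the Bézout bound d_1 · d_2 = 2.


Common zeros: ∅; count = 0; Bézout bound = 2.

deg(f) = 2, deg(g) = 1, so Bézout bound = 2.
Scan x ∈ F_7. For each x, list the y ∈ F_7 with f(x, y) ≡ 0 and those with g(x, y) ≡ 0 (mod 7); the common zeros in that column are the intersection.
  x = 0: f ≡ 0 at y ∈ {3, 5}; g ≡ 0 at y ∈ {4}; common: ∅.
  x = 1: f ≡ 0 at y ∈ ∅; g ≡ 0 at y ∈ {6}; common: ∅.
  x = 2: f ≡ 0 at y ∈ ∅; g ≡ 0 at y ∈ {1}; common: ∅.
  x = 3: f ≡ 0 at y ∈ ∅; g ≡ 0 at y ∈ {3}; common: ∅.
  x = 4: f ≡ 0 at y ∈ {1, 3}; g ≡ 0 at y ∈ {5}; common: ∅.
  x = 5: f ≡ 0 at y ∈ {5}; g ≡ 0 at y ∈ {0}; common: ∅.
  x = 6: f ≡ 0 at y ∈ {1}; g ≡ 0 at y ∈ {2}; common: ∅.
Collecting: common zeros = ∅, so the count is 0.
Comparison with the Bézout bound: 0 ≤ 2 = deg(f)·deg(g), as expected for curves with no common component (the affine F_7-count falls short of the bound because intersections may lie at infinity, over extension fields, or carry multiplicity).


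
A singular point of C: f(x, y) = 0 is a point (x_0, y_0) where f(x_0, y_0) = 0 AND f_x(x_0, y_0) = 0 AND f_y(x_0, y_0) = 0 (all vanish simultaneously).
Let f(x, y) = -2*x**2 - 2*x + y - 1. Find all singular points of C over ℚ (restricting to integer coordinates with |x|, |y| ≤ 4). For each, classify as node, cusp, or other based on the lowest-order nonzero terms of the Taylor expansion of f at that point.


No singular points in the scanned grid; C is smooth there.

Compute partial derivatives:
  f_x = -4*x - 2.
  f_y = 1.
f_y = 1 is a nonzero constant, so f_y never vanishes: no point (x, y) can satisfy f = f_x = f_y = 0. In particular no (x, y) ∈ {−4, ..., 4}² is singular; the curve is smooth.


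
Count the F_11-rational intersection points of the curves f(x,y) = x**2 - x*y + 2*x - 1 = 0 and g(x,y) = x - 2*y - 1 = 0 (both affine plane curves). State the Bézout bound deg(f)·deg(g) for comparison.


Common zeros: {(3, 1)}; count = 1; Bézout bound = 2.

deg(f) = 2, deg(g) = 1, so Bézout bound = 2.
Scan x ∈ F_11. For each x, list the y ∈ F_11 with f(x, y) ≡ 0 and those with g(x, y) ≡ 0 (mod 11); the common zeros in that column are the intersection.
  x = 0: f ≡ 0 at y ∈ ∅; g ≡ 0 at y ∈ {5}; common: ∅.
  x = 1: f ≡ 0 at y ∈ {2}; g ≡ 0 at y ∈ {0}; common: ∅.
  x = 2: f ≡ 0 at y ∈ {9}; g ≡ 0 at y ∈ {6}; common: ∅.
  x = 3: f ≡ 0 at y ∈ {1}; g ≡ 0 at y ∈ {1}; common: {1}.
  x = 4: f ≡ 0 at y ∈ {3}; g ≡ 0 at y ∈ {7}; common: ∅.
  x = 5: f ≡ 0 at y ∈ {9}; g ≡ 0 at y ∈ {2}; common: ∅.
  x = 6: f ≡ 0 at y ∈ {6}; g ≡ 0 at y ∈ {8}; common: ∅.
  x = 7: f ≡ 0 at y ∈ {1}; g ≡ 0 at y ∈ {3}; common: ∅.
  x = 8: f ≡ 0 at y ∈ {3}; g ≡ 0 at y ∈ {9}; common: ∅.
  x = 9: f ≡ 0 at y ∈ {6}; g ≡ 0 at y ∈ {4}; common: ∅.
  x = 10: f ≡ 0 at y ∈ {2}; g ≡ 0 at y ∈ {10}; common: ∅.
Collecting: common zeros = {(3, 1)}, so the count is 1.
Comparison with the Bézout bound: 1 ≤ 2 = deg(f)·deg(g), as expected for curves with no common component (the affine F_11-count falls short of the bound because intersections may lie at infinity, over extension fields, or carry multiplicity).


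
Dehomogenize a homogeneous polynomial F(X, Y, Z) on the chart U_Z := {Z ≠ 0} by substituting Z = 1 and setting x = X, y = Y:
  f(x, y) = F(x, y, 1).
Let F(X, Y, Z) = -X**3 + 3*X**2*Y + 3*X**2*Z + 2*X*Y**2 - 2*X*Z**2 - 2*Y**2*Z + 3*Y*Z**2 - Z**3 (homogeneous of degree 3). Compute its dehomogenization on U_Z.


f(x, y) = -x**3 + 3*x**2*y + 3*x**2 + 2*x*y**2 - 2*x - 2*y**2 + 3*y - 1

On U_Z we set Z = 1. Each monomial c·X^i·Y^j·Z^k in F becomes c·x^i·y^j·1^k = c·x^i·y^j.
Substituting Z = 1: F(X, Y, 1) = -x**3 + 3*x**2*y + 3*x**2 + 2*x*y**2 - 2*x - 2*y**2 + 3*y - 1.
Note: deg(f) ≤ deg(F) = 3; strict inequality happens when F is divisible by Z (lost terms).


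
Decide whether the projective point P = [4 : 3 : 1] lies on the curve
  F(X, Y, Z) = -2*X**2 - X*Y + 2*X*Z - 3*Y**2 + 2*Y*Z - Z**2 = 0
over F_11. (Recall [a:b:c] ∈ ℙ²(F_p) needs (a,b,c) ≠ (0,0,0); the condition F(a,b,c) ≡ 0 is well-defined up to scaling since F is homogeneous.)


F(4,3,1) ≡ 8 (mod 11); P is NOT on the curve.

Evaluate F(4, 3, 1) term-by-term (mod 11).
  -2*X**2 ↦ -2·16·1·1 = -32
  -X*Y ↦ -1·4·3·1 = -12
  2*X*Z ↦ 2·4·1·1 = 8
  -3*Y**2 ↦ -3·1·9·1 = -27
  2*Y*Z ↦ 2·1·3·1 = 6
  -Z**2 ↦ -1·1·1·1 = -1
Sum: F(4, 3, 1) = (-32) + (-12) + (8) + (-27) + (6) + (-1) = -58.
Reducing mod 11: -58 ≡ 8 (mod 11).
Since F(a, b, c) ≡ 8 ≠ 0 (mod 11), P does NOT lie on the curve.


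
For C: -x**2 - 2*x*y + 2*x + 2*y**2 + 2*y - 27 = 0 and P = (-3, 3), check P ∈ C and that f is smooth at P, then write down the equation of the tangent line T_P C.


Tangent line at P: 2*x + 20*y - 54 = 0.

Step 1: f(-3, 3) = 0, so P lies on C.
Step 2: partial derivatives
  f_x(x, y) = -2*x - 2*y + 2, f_y(x, y) = -2*x + 4*y + 2.
  f_x(P) = 2, f_y(P) = 20 (gradient nonzero, so P is smooth).
Step 3: tangent line at P: 2·(x − -3) + 20·(y − 3) = 0.
Expanding: 2*x + 20*y - 54 = 0.


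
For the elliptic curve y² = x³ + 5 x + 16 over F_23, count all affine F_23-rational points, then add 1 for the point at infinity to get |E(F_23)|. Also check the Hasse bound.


Affine points = {(0, 4), (0, 19), (3, 9), (3, 14), (4, 10), (4, 13), (6, 3), (6, 20), (7, 7), (7, 16), (8, 4), (8, 19), (9, 10), (9, 13), (10, 10), (10, 13), (13, 1), (13, 22), (14, 1), (14, 22), (15, 4), (15, 19), (16, 11), (16, 12), (17, 0), (18, 2), (18, 21), (19, 1), (19, 22)}; affine count = 29; |E(F_23)| = 30.

Discriminant check: Δ ∝ 4a³ + 27b² = 4·5³ + 27·16² = 4·125 + 27·256 ≡ 6 (mod 23). Nonzero ⇒ E is nonsingular.
For each x ∈ F_23, compute rhs = x³ + 5·x + 16 mod 23, then count y ∈ F_23 with y² ≡ rhs.
  x = 0: rhs = 16, matching y values: 4, 19 (2 points).
  x = 1: rhs = 22, matching y values: none (0 points).
  x = 2: rhs = 11, matching y values: none (0 points).
  x = 3: rhs = 12, matching y values: 9, 14 (2 points).
  x = 4: rhs = 8, matching y values: 10, 13 (2 points).
  x = 5: rhs = 5, matching y values: none (0 points).
  x = 6: rhs = 9, matching y values: 3, 20 (2 points).
  x = 7: rhs = 3, matching y values: 7, 16 (2 points).
  x = 8: rhs = 16, matching y values: 4, 19 (2 points).
  x = 9: rhs = 8, matching y values: 10, 13 (2 points).
  x = 10: rhs = 8, matching y values: 10, 13 (2 points).
  x = 11: rhs = 22, matching y values: none (0 points).
  x = 12: rhs = 10, matching y values: none (0 points).
  x = 13: rhs = 1, matching y values: 1, 22 (2 points).
  x = 14: rhs = 1, matching y values: 1, 22 (2 points).
  x = 15: rhs = 16, matching y values: 4, 19 (2 points).
  x = 16: rhs = 6, matching y values: 11, 12 (2 points).
  x = 17: rhs = 0, matching y values: 0 (1 points).
  x = 18: rhs = 4, matching y values: 2, 21 (2 points).
  x = 19: rhs = 1, matching y values: 1, 22 (2 points).
  x = 20: rhs = 20, matching y values: none (0 points).
  x = 21: rhs = 21, matching y values: none (0 points).
  x = 22: rhs = 10, matching y values: none (0 points).
Total affine count: 29.
Full point count |E(F_23)| = 29 + 1 = 30.
Hasse bound: |30 − (23+1)| = |6| = 6 ≤ 2√23 ≈ 9.5917 ✓.


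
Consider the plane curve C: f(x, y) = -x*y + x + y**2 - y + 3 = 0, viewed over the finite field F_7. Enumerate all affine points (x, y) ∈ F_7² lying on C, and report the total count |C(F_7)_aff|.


Affine F_7-points: {(1, 3), (1, 6), (4, 0), (4, 5), (5, 2), (5, 4)}; count = 6.

For each of the 49 pairs (x, y) ∈ F_7², evaluate f(x, y) mod 7. Record the zeros.
  x = 0: [0↦3, 1↦3, 2↦5, 3↦2, 4↦1, 5↦2, 6↦5]  zeros at y ∈ ∅
  x = 1: [0↦4, 1↦3, 2↦4, 3↦0, 4↦5, 5↦5, 6↦0]  zeros at y ∈ {3, 6}
  x = 2: [0↦5, 1↦3, 2↦3, 3↦5, 4↦2, 5↦1, 6↦2]  zeros at y ∈ ∅
  x = 3: [0↦6, 1↦3, 2↦2, 3↦3, 4↦6, 5↦4, 6↦4]  zeros at y ∈ ∅
  x = 4: [0↦0, 1↦3, 2↦1, 3↦1, 4↦3, 5↦0, 6↦6]  zeros at y ∈ {0, 5}
  x = 5: [0↦1, 1↦3, 2↦0, 3↦6, 4↦0, 5↦3, 6↦1]  zeros at y ∈ {2, 4}
  x = 6: [0↦2, 1↦3, 2↦6, 3↦4, 4↦4, 5↦6, 6↦3]  zeros at y ∈ ∅
Collecting zeros: affine points = {(1, 3), (1, 6), (4, 0), (4, 5), (5, 2), (5, 4)}.
Total count |C(F_7)_aff| = 6.


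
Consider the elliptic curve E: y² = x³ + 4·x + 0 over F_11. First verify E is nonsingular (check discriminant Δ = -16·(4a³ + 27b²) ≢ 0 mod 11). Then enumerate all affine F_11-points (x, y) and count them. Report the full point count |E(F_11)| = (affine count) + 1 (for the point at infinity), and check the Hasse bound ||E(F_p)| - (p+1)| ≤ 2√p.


Affine points = {(0, 0), (1, 4), (1, 7), (2, 4), (2, 7), (4, 5), (4, 6), (6, 3), (6, 8), (8, 4), (8, 7)}; affine count = 11; |E(F_11)| = 12.

Discriminant check: Δ ∝ 4a³ + 27b² = 4·4³ + 27·0² = 4·64 + 27·0 ≡ 3 (mod 11). Nonzero ⇒ E is nonsingular.
For each x ∈ F_11, compute rhs = x³ + 4·x + 0 mod 11, then count y ∈ F_11 with y² ≡ rhs.
  x = 0: rhs = 0, matching y values: 0 (1 points).
  x = 1: rhs = 5, matching y values: 4, 7 (2 points).
  x = 2: rhs = 5, matching y values: 4, 7 (2 points).
  x = 3: rhs = 6, matching y values: none (0 points).
  x = 4: rhs = 3, matching y values: 5, 6 (2 points).
  x = 5: rhs = 2, matching y values: none (0 points).
  x = 6: rhs = 9, matching y values: 3, 8 (2 points).
  x = 7: rhs = 8, matching y values: none (0 points).
  x = 8: rhs = 5, matching y values: 4, 7 (2 points).
  x = 9: rhs = 6, matching y values: none (0 points).
  x = 10: rhs = 6, matching y values: none (0 points).
Total affine count: 11.
Full point count |E(F_11)| = 11 + 1 = 12.
Hasse bound: |12 − (11+1)| = |0| = 0 ≤ 2√11 ≈ 6.6332 ✓.


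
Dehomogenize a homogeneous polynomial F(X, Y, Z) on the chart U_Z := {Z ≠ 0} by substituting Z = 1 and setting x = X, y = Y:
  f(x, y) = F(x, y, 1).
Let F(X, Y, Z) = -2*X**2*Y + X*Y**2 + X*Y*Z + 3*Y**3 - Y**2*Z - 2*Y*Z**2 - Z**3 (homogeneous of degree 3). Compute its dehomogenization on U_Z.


f(x, y) = -2*x**2*y + x*y**2 + x*y + 3*y**3 - y**2 - 2*y - 1

On U_Z we set Z = 1. Each monomial c·X^i·Y^j·Z^k in F becomes c·x^i·y^j·1^k = c·x^i·y^j.
Substituting Z = 1: F(X, Y, 1) = -2*x**2*y + x*y**2 + x*y + 3*y**3 - y**2 - 2*y - 1.
Note: deg(f) ≤ deg(F) = 3; strict inequality happens when F is divisible by Z (lost terms).


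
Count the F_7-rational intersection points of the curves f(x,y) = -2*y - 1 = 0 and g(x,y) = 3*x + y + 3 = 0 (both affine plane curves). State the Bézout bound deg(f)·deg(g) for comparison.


Common zeros: {(5, 3)}; count = 1; Bézout bound = 1.

deg(f) = 1, deg(g) = 1, so Bézout bound = 1.
Scan x ∈ F_7. For each x, list the y ∈ F_7 with f(x, y) ≡ 0 and those with g(x, y) ≡ 0 (mod 7); the common zeros in that column are the intersection.
  x = 0: f ≡ 0 at y ∈ {3}; g ≡ 0 at y ∈ {4}; common: ∅.
  x = 1: f ≡ 0 at y ∈ {3}; g ≡ 0 at y ∈ {1}; common: ∅.
  x = 2: f ≡ 0 at y ∈ {3}; g ≡ 0 at y ∈ {5}; common: ∅.
  x = 3: f ≡ 0 at y ∈ {3}; g ≡ 0 at y ∈ {2}; common: ∅.
  x = 4: f ≡ 0 at y ∈ {3}; g ≡ 0 at y ∈ {6}; common: ∅.
  x = 5: f ≡ 0 at y ∈ {3}; g ≡ 0 at y ∈ {3}; common: {3}.
  x = 6: f ≡ 0 at y ∈ {3}; g ≡ 0 at y ∈ {0}; common: ∅.
Collecting: common zeros = {(5, 3)}, so the count is 1.
Comparison with the Bézout bound: 1 ≤ 1 = deg(f)·deg(g), as expected for curves with no common component (the bound is attained).


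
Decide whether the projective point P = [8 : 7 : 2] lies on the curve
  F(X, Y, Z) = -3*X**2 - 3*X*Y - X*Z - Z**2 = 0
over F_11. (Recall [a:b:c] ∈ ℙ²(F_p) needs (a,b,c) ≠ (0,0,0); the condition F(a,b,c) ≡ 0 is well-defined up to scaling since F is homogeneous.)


F(8,7,2) ≡ 5 (mod 11); P is NOT on the curve.

Evaluate F(8, 7, 2) term-by-term (mod 11).
  -3*X**2 ↦ -3·64·1·1 = -192
  -3*X*Y ↦ -3·8·7·1 = -168
  -X*Z ↦ -1·8·1·2 = -16
  -Z**2 ↦ -1·1·1·4 = -4
Sum: F(8, 7, 2) = (-192) + (-168) + (-16) + (-4) = -380.
Reducing mod 11: -380 ≡ 5 (mod 11).
Since F(a, b, c) ≡ 5 ≠ 0 (mod 11), P does NOT lie on the curve.


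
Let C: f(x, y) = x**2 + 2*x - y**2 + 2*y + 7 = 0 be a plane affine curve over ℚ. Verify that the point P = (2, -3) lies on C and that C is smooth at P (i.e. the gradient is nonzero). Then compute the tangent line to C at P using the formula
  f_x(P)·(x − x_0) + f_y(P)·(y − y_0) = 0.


Tangent line at P: 6*x + 8*y + 12 = 0.

Step 1: f(2, -3) = 0, so P lies on C.
Step 2: partial derivatives
  f_x(x, y) = 2*x + 2, f_y(x, y) = 2 - 2*y.
  f_x(P) = 6, f_y(P) = 8 (gradient nonzero, so P is smooth).
Step 3: tangent line at P: 6·(x − 2) + 8·(y − -3) = 0.
Expanding: 6*x + 8*y + 12 = 0.


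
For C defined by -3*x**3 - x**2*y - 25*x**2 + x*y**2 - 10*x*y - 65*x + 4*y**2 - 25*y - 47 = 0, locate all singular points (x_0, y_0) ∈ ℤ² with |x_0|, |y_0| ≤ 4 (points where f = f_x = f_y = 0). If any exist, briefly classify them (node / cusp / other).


Singular points: {(-3, 2)}; classification: cusp.

Compute partial derivatives:
  f_x = -9*x**2 - 2*x*y - 50*x + y**2 - 10*y - 65.
  f_y = -x**2 + 2*x*y - 10*x + 8*y - 25.
Scan x_0 ∈ {−4, ..., 4}. For each x_0, f_y(x_0, y) is a polynomial in y; find its integer roots y ∈ {−4, ..., 4}, then test f_x and f at those candidates.
  x = -4: f_y(-4, y) = -1; no integer root y with |y| ≤ 4.
  x = -3: f_y(-3, y) = 2*y - 4; vanishes at y ∈ {2}. (-3, 2): f_x = 0, f = 0 — SINGULAR.
  x = -2: f_y(-2, y) = 4*y - 9; no integer root y with |y| ≤ 4.
  x = -1: f_y(-1, y) = 6*y - 16; no integer root y with |y| ≤ 4.
  x = 0: f_y(0, y) = 8*y - 25; no integer root y with |y| ≤ 4.
  x = 1: f_y(1, y) = 10*y - 36; no integer root y with |y| ≤ 4.
  x = 2: f_y(2, y) = 12*y - 49; no integer root y with |y| ≤ 4.
  x = 3: f_y(3, y) = 14*y - 64; no integer root y with |y| ≤ 4.
  x = 4: f_y(4, y) = 16*y - 81; no integer root y with |y| ≤ 4.
Only singular point on the grid: (-3, 2).
Classify: substitute x = -3 + u, y = 2 + v and expand: f = -3*u**3 - u**2*v + u*v**2 + v**2.
No constant or linear terms (consistent with a singular point). Quadratic part: v**2. Cubic part: -3*u**3 - u**2*v + u*v**2.
The quadratic part v**2 is a perfect square, so there is a single (double) tangent line v = 0, i.e. y = 2. Restricting the cubic part to that line (v = 0) leaves -3*u**3 ≠ 0, so f is not divisible by v and the branch is v² ≈ 3*u**3 to lowest order — this is a cusp.
Classification: cusp.


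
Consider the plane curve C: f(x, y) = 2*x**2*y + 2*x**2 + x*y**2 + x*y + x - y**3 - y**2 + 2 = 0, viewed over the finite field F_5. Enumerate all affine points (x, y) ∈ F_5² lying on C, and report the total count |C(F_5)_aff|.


Affine F_5-points: {(0, 1), (0, 2), (1, 0), (3, 1), (3, 2), (3, 4)}; count = 6.

For each of the 25 pairs (x, y) ∈ F_5², evaluate f(x, y) mod 5. Record the zeros.
  x = 0: [0↦2, 1↦0, 2↦0, 3↦1, 4↦2]  zeros at y ∈ {1, 2}
  x = 1: [0↦0, 1↦2, 2↦3, 3↦2, 4↦3]  zeros at y ∈ {0}
  x = 2: [0↦2, 1↦2, 2↦3, 3↦4, 4↦4]  zeros at y ∈ ∅
  x = 3: [0↦3, 1↦0, 2↦0, 3↦2, 4↦0]  zeros at y ∈ {1, 2, 4}
  x = 4: [0↦3, 1↦1, 2↦4, 3↦1, 4↦1]  zeros at y ∈ ∅
Collecting zeros: affine points = {(0, 1), (0, 2), (1, 0), (3, 1), (3, 2), (3, 4)}.
Total count |C(F_5)_aff| = 6.


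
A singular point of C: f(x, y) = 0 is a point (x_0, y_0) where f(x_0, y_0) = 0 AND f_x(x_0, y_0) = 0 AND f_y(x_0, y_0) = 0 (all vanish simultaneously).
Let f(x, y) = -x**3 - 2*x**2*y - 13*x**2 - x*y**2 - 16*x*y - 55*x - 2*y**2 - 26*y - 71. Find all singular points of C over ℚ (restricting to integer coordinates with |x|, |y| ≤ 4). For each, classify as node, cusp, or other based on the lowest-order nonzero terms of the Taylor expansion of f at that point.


Singular points: {(-3, -2)}; classification: cusp.

Compute partial derivatives:
  f_x = -3*x**2 - 4*x*y - 26*x - y**2 - 16*y - 55.
  f_y = -2*x**2 - 2*x*y - 16*x - 4*y - 26.
Scan x_0 ∈ {−4, ..., 4}. For each x_0, f_y(x_0, y) is a polynomial in y; find its integer roots y ∈ {−4, ..., 4}, then test f_x and f at those candidates.
  x = -4: f_y(-4, y) = 4*y + 6; no integer root y with |y| ≤ 4.
  x = -3: f_y(-3, y) = 2*y + 4; vanishes at y ∈ {-2}. (-3, -2): f_x = 0, f = 0 — SINGULAR.
  x = -2: f_y(-2, y) = -2; no integer root y with |y| ≤ 4.
  x = -1: f_y(-1, y) = -2*y - 12; no integer root y with |y| ≤ 4.
  x = 0: f_y(0, y) = -4*y - 26; no integer root y with |y| ≤ 4.
  x = 1: f_y(1, y) = -6*y - 44; no integer root y with |y| ≤ 4.
  x = 2: f_y(2, y) = -8*y - 66; no integer root y with |y| ≤ 4.
  x = 3: f_y(3, y) = -10*y - 92; no integer root y with |y| ≤ 4.
  x = 4: f_y(4, y) = -12*y - 122; no integer root y with |y| ≤ 4.
Only singular point on the grid: (-3, -2).
Classify: substitute x = -3 + u, y = -2 + v and expand: f = -u**3 - 2*u**2*v - u*v**2 + v**2.
No constant or linear terms (consistent with a singular point). Quadratic part: v**2. Cubic part: -u**3 - 2*u**2*v - u*v**2.
The quadratic part v**2 is a perfect square, so there is a single (double) tangent line v = 0, i.e. y = -2. Restricting the cubic part to that line (v = 0) leaves -u**3 ≠ 0, so f is not divisible by v and the branch is v² ≈ u**3 to lowest order — this is a cusp.
Classification: cusp.


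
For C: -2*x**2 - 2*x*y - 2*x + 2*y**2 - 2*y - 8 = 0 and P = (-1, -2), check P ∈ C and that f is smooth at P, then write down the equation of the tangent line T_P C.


Tangent line at P: 6*x - 8*y - 10 = 0.

Step 1: f(-1, -2) = 0, so P lies on C.
Step 2: partial derivatives
  f_x(x, y) = -4*x - 2*y - 2, f_y(x, y) = -2*x + 4*y - 2.
  f_x(P) = 6, f_y(P) = -8 (gradient nonzero, so P is smooth).
Step 3: tangent line at P: 6·(x − -1) + -8·(y − -2) = 0.
Expanding: 6*x - 8*y - 10 = 0.


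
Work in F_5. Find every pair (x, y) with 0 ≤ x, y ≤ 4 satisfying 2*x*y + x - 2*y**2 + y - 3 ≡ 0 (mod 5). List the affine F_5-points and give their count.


Affine F_5-points: {(3, 0), (3, 1), (4, 3), (4, 4)}; count = 4.

For each of the 25 pairs (x, y) ∈ F_5², evaluate f(x, y) mod 5. Record the zeros.
  x = 0: [0↦2, 1↦1, 2↦1, 3↦2, 4↦4]  zeros at y ∈ ∅
  x = 1: [0↦3, 1↦4, 2↦1, 3↦4, 4↦3]  zeros at y ∈ ∅
  x = 2: [0↦4, 1↦2, 2↦1, 3↦1, 4↦2]  zeros at y ∈ ∅
  x = 3: [0↦0, 1↦0, 2↦1, 3↦3, 4↦1]  zeros at y ∈ {0, 1}
  x = 4: [0↦1, 1↦3, 2↦1, 3↦0, 4↦0]  zeros at y ∈ {3, 4}
Collecting zeros: affine points = {(3, 0), (3, 1), (4, 3), (4, 4)}.
Total count |C(F_5)_aff| = 4.


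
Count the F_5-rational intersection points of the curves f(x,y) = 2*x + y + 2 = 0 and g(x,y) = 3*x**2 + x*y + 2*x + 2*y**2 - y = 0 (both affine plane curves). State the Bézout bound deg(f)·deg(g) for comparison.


Common zeros: {(0, 3), (3, 2)}; count = 2; Bézout bound = 2.

deg(f) = 1, deg(g) = 2, so Bézout bound = 2.
Scan x ∈ F_5. For each x, list the y ∈ F_5 with f(x, y) ≡ 0 and those with g(x, y) ≡ 0 (mod 5); the common zeros in that column are the intersection.
  x = 0: f ≡ 0 at y ∈ {3}; g ≡ 0 at y ∈ {0, 3}; common: {3}.
  x = 1: f ≡ 0 at y ∈ {1}; g ≡ 0 at y ∈ {0}; common: ∅.
  x = 2: f ≡ 0 at y ∈ {4}; g ≡ 0 at y ∈ ∅; common: ∅.
  x = 3: f ≡ 0 at y ∈ {2}; g ≡ 0 at y ∈ {2}; common: {2}.
  x = 4: f ≡ 0 at y ∈ {0}; g ≡ 0 at y ∈ {2, 4}; common: ∅.
Collecting: common zeros = {(0, 3), (3, 2)}, so the count is 2.
Comparison with the Bézout bound: 2 ≤ 2 = deg(f)·deg(g), as expected for curves with no common component (the bound is attained).


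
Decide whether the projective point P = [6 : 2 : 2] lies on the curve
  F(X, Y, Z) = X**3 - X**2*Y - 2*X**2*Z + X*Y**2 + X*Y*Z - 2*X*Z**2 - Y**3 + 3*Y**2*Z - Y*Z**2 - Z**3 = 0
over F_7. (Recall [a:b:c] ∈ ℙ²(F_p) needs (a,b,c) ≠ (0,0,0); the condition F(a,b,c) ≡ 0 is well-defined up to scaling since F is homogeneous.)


F(6,2,2) ≡ 0 (mod 7); P is on the curve.

Evaluate F(6, 2, 2) term-by-term (mod 7).
  X**3 ↦ 1·216·1·1 = 216
  -X**2*Y ↦ -1·36·2·1 = -72
  -2*X**2*Z ↦ -2·36·1·2 = -144
  X*Y**2 ↦ 1·6·4·1 = 24
  X*Y*Z ↦ 1·6·2·2 = 24
  -2*X*Z**2 ↦ -2·6·1·4 = -48
  -Y**3 ↦ -1·1·8·1 = -8
  3*Y**2*Z ↦ 3·1·4·2 = 24
  -Y*Z**2 ↦ -1·1·2·4 = -8
  -Z**3 ↦ -1·1·1·8 = -8
Sum: F(6, 2, 2) = (216) + (-72) + (-144) + (24) + (24) + (-48) + (-8) + (24) + (-8) + (-8) = 0.
Reducing mod 7: 0 ≡ 0 (mod 7).
Since F(a, b, c) ≡ 0 (mod 7), P lies on the curve.


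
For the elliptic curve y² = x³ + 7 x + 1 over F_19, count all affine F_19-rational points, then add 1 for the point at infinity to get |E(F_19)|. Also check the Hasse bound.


Affine points = {(0, 1), (0, 18), (1, 3), (1, 16), (2, 2), (2, 17), (3, 7), (3, 12), (4, 6), (4, 13), (5, 3), (5, 16), (10, 8), (10, 11), (13, 3), (13, 16), (15, 2), (15, 17), (17, 6), (17, 13)}; affine count = 20; |E(F_19)| = 21.

Discriminant check: Δ ∝ 4a³ + 27b² = 4·7³ + 27·1² = 4·343 + 27·1 ≡ 12 (mod 19). Nonzero ⇒ E is nonsingular.
For each x ∈ F_19, compute rhs = x³ + 7·x + 1 mod 19, then count y ∈ F_19 with y² ≡ rhs.
  x = 0: rhs = 1, matching y values: 1, 18 (2 points).
  x = 1: rhs = 9, matching y values: 3, 16 (2 points).
  x = 2: rhs = 4, matching y values: 2, 17 (2 points).
  x = 3: rhs = 11, matching y values: 7, 12 (2 points).
  x = 4: rhs = 17, matching y values: 6, 13 (2 points).
  x = 5: rhs = 9, matching y values: 3, 16 (2 points).
  x = 6: rhs = 12, matching y values: none (0 points).
  x = 7: rhs = 13, matching y values: none (0 points).
  x = 8: rhs = 18, matching y values: none (0 points).
  x = 9: rhs = 14, matching y values: none (0 points).
  x = 10: rhs = 7, matching y values: 8, 11 (2 points).
  x = 11: rhs = 3, matching y values: none (0 points).
  x = 12: rhs = 8, matching y values: none (0 points).
  x = 13: rhs = 9, matching y values: 3, 16 (2 points).
  x = 14: rhs = 12, matching y values: none (0 points).
  x = 15: rhs = 4, matching y values: 2, 17 (2 points).
  x = 16: rhs = 10, matching y values: none (0 points).
  x = 17: rhs = 17, matching y values: 6, 13 (2 points).
  x = 18: rhs = 12, matching y values: none (0 points).
Total affine count: 20.
Full point count |E(F_19)| = 20 + 1 = 21.
Hasse bound: |21 − (19+1)| = |1| = 1 ≤ 2√19 ≈ 8.7178 ✓.
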